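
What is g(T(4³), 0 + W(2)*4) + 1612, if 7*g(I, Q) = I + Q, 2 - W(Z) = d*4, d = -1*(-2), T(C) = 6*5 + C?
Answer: 1622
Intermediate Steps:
T(C) = 30 + C
d = 2
W(Z) = -6 (W(Z) = 2 - 2*4 = 2 - 1*8 = 2 - 8 = -6)
g(I, Q) = I/7 + Q/7 (g(I, Q) = (I + Q)/7 = I/7 + Q/7)
g(T(4³), 0 + W(2)*4) + 1612 = ((30 + 4³)/7 + (0 - 6*4)/7) + 1612 = ((30 + 64)/7 + (0 - 24)/7) + 1612 = ((⅐)*94 + (⅐)*(-24)) + 1612 = (94/7 - 24/7) + 1612 = 10 + 1612 = 1622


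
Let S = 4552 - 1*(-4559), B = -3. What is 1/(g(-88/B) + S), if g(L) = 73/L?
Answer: 88/801987 ≈ 0.00010973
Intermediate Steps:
S = 9111 (S = 4552 + 4559 = 9111)
1/(g(-88/B) + S) = 1/(73/((-88/(-3))) + 9111) = 1/(73/((-88*(-1/3))) + 9111) = 1/(73/(88/3) + 9111) = 1/(73*(3/88) + 9111) = 1/(219/88 + 9111) = 1/(801987/88) = 88/801987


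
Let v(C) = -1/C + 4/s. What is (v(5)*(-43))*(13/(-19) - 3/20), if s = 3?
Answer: 231727/5700 ≈ 40.654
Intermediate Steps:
v(C) = 4/3 - 1/C (v(C) = -1/C + 4/3 = 4/3 - 1/C)
(v(5)*(-43))*(13/(-19) - 3/20) = ((4/3 - 1/5)*(-43))*(13/(-19) - 3/20) = ((4/3 - 1*⅕)*(-43))*(13*(-1/19) - 3*1/20) = ((4/3 - ⅕)*(-43))*(-13/19 - 3/20) = ((17/15)*(-43))*(-317/380) = -731/15*(-317/380) = 231727/5700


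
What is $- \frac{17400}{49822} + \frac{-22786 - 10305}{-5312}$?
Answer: $\frac{26831569}{4563008} \approx 5.8802$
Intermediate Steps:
$- \frac{17400}{49822} + \frac{-22786 - 10305}{-5312} = \left(-17400\right) \frac{1}{49822} + \left(-22786 - 10305\right) \left(- \frac{1}{5312}\right) = - \frac{300}{859} - - \frac{33091}{5312} = - \frac{300}{859} + \frac{33091}{5312} = \frac{26831569}{4563008}$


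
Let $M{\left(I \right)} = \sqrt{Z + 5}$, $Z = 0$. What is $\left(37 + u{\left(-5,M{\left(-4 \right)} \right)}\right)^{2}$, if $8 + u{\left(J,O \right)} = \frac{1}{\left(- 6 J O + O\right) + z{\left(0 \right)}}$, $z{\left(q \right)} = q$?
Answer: $\frac{4041006}{4805} + \frac{58 \sqrt{5}}{155} \approx 841.84$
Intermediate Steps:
$M{\left(I \right)} = \sqrt{5}$ ($M{\left(I \right)} = \sqrt{0 + 5} = \sqrt{5}$)
$u{\left(J,O \right)} = -8 + \frac{1}{O - 6 J O}$ ($u{\left(J,O \right)} = -8 + \frac{1}{\left(- 6 J O + O\right) + 0} = -8 + \frac{1}{\left(O - 6 J O\right) + 0} = -8 + \frac{1}{O - 6 J O}$)
$\left(37 + u{\left(-5,M{\left(-4 \right)} \right)}\right)^{2} = \left(37 + \frac{1 - 8 \sqrt{5} + 48 \left(-5\right) \sqrt{5}}{\sqrt{5} \left(1 - -30\right)}\right)^{2} = \left(37 + \frac{\frac{\sqrt{5}}{5} \left(1 - 8 \sqrt{5} - 240 \sqrt{5}\right)}{1 + 30}\right)^{2} = \left(37 + \frac{\frac{\sqrt{5}}{5} \left(1 - 248 \sqrt{5}\right)}{31}\right)^{2} = \left(37 + \frac{\sqrt{5}}{5} \cdot \frac{1}{31} \left(1 - 248 \sqrt{5}\right)\right)^{2} = \left(37 + \frac{\sqrt{5} \left(1 - 248 \sqrt{5}\right)}{155}\right)^{2}$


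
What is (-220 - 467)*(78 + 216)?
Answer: -201978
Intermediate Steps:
(-220 - 467)*(78 + 216) = -687*294 = -201978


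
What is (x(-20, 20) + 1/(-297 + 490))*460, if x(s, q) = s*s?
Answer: 35512460/193 ≈ 1.8400e+5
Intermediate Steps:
x(s, q) = s²
(x(-20, 20) + 1/(-297 + 490))*460 = ((-20)² + 1/(-297 + 490))*460 = (400 + 1/193)*460 = (77201/193)*460 = 35512460/193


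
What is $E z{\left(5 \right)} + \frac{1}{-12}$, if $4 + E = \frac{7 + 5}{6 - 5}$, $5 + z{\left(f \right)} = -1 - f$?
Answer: $- \frac{1057}{12} \approx -88.083$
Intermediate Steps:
$z{\left(f \right)} = -6 - f$ ($z{\left(f \right)} = -5 - \left(1 + f\right) = -6 - f$)
$E = 8$ ($E = -4 + \frac{7 + 5}{6 - 5} = -4 + \frac{12}{1} = -4 + 12 \cdot 1 = -4 + 12 = 8$)
$E z{\left(5 \right)} + \frac{1}{-12} = 8 \left(-6 - 5\right) + \frac{1}{-12} = 8 \left(-6 - 5\right) - \frac{1}{12} = 8 \left(-11\right) - \frac{1}{12} = -88 - \frac{1}{12} = - \frac{1057}{12}$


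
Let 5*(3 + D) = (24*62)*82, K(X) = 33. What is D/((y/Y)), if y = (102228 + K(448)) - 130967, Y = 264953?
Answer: -32324530953/143530 ≈ -2.2521e+5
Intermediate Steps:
y = -28706 (y = (102228 + 33) - 130967 = 102261 - 130967 = -28706)
D = 122001/5 (D = -3 + ((24*62)*82)/5 = -3 + (1488*82)/5 = -3 + (⅕)*122016 = -3 + 122016/5 = 122001/5 ≈ 24400.)
D/((y/Y)) = 122001/(5*((-28706/264953))) = 122001/(5*((-28706*1/264953))) = 122001/(5*(-28706/264953)) = (122001/5)*(-264953/28706) = -32324530953/143530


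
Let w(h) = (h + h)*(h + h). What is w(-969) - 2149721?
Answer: 1606123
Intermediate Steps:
w(h) = 4*h² (w(h) = (2*h)*(2*h) = 4*h²)
w(-969) - 2149721 = 4*(-969)² - 2149721 = 4*938961 - 2149721 = 3755844 - 2149721 = 1606123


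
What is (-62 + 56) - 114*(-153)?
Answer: 17436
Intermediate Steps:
(-62 + 56) - 114*(-153) = -6 + 17442 = 17436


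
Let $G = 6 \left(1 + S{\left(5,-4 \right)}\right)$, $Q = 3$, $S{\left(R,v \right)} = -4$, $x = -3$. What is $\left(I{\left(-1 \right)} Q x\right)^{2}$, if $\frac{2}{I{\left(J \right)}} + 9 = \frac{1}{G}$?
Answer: $\frac{104976}{26569} \approx 3.9511$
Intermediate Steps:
$G = -18$ ($G = 6 \left(1 - 4\right) = 6 \left(-3\right) = -18$)
$I{\left(J \right)} = - \frac{36}{163}$ ($I{\left(J \right)} = \frac{2}{-9 + \frac{1}{-18}} = \frac{2}{-9 - \frac{1}{18}} = \frac{2}{- \frac{163}{18}} = 2 \left(- \frac{18}{163}\right) = - \frac{36}{163}$)
$\left(I{\left(-1 \right)} Q x\right)^{2} = \left(\left(- \frac{36}{163}\right) 3 \left(-3\right)\right)^{2} = \left(\left(- \frac{108}{163}\right) \left(-3\right)\right)^{2} = \left(\frac{324}{163}\right)^{2} = \frac{104976}{26569}$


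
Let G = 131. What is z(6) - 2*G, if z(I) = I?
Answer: -256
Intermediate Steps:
z(6) - 2*G = 6 - 2*131 = 6 - 262 = -256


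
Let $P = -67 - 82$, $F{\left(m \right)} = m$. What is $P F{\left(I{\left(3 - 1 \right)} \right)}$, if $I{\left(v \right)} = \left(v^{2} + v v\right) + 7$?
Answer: $-2235$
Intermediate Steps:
$I{\left(v \right)} = 7 + 2 v^{2}$ ($I{\left(v \right)} = \left(v^{2} + v^{2}\right) + 7 = 2 v^{2} + 7 = 7 + 2 v^{2}$)
$P = -149$
$P F{\left(I{\left(3 - 1 \right)} \right)} = - 149 \left(7 + 2 \left(3 - 1\right)^{2}\right) = - 149 \left(7 + 2 \cdot 2^{2}\right) = - 149 \left(7 + 2 \cdot 4\right) = - 149 \left(7 + 8\right) = \left(-149\right) 15 = -2235$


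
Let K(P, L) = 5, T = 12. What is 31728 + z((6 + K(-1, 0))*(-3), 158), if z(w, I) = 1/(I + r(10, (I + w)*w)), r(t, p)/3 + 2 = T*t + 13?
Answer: 17482129/551 ≈ 31728.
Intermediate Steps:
r(t, p) = 33 + 36*t (r(t, p) = -6 + 3*(12*t + 13) = -6 + 3*(13 + 12*t) = -6 + (39 + 36*t) = 33 + 36*t)
z(w, I) = 1/(393 + I) (z(w, I) = 1/(I + (33 + 36*10)) = 1/(I + (33 + 360)) = 1/(I + 393) = 1/(393 + I))
31728 + z((6 + K(-1, 0))*(-3), 158) = 31728 + 1/(393 + 158) = 31728 + 1/551 = 17482129/551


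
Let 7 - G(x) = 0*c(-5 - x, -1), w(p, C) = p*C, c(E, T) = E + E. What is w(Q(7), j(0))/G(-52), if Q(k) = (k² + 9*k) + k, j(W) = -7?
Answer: -119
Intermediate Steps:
c(E, T) = 2*E
Q(k) = k² + 10*k
w(p, C) = C*p
G(x) = 7 (G(x) = 7 - 0*2*(-5 - x) = 7 - 0*(-10 - 2*x) = 7 - 1*0 = 7 + 0 = 7)
w(Q(7), j(0))/G(-52) = -49*(10 + 7)/7 = -49*17*(⅐) = -7*119*(⅐) = -833*⅐ = -119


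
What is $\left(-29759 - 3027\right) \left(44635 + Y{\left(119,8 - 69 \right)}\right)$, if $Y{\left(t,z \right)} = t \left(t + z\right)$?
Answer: $-1689692082$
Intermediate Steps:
$\left(-29759 - 3027\right) \left(44635 + Y{\left(119,8 - 69 \right)}\right) = \left(-29759 - 3027\right) \left(44635 + 119 \left(119 + \left(8 - 69\right)\right)\right) = - 32786 \left(44635 + 119 \left(119 - 61\right)\right) = - 32786 \left(44635 + 119 \cdot 58\right) = - 32786 \left(44635 + 6902\right) = \left(-32786\right) 51537 = -1689692082$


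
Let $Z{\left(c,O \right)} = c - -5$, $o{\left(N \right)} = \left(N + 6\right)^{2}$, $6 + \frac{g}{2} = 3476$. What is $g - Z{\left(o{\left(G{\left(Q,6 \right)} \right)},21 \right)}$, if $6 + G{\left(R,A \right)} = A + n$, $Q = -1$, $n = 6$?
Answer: $6791$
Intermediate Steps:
$g = 6940$ ($g = -12 + 2 \cdot 3476 = -12 + 6952 = 6940$)
$G{\left(R,A \right)} = A$ ($G{\left(R,A \right)} = -6 + \left(A + 6\right) = -6 + \left(6 + A\right) = A$)
$o{\left(N \right)} = \left(6 + N\right)^{2}$
$Z{\left(c,O \right)} = 5 + c$ ($Z{\left(c,O \right)} = c + 5 = 5 + c$)
$g - Z{\left(o{\left(G{\left(Q,6 \right)} \right)},21 \right)} = 6940 - \left(5 + \left(6 + 6\right)^{2}\right) = 6940 - \left(5 + 12^{2}\right) = 6940 - \left(5 + 144\right) = 6940 - 149 = 6791$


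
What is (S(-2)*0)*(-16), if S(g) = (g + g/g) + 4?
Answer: 0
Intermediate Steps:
S(g) = 5 + g (S(g) = (g + 1) + 4 = (1 + g) + 4 = 5 + g)
(S(-2)*0)*(-16) = ((5 - 2)*0)*(-16) = (3*0)*(-16) = 0*(-16) = 0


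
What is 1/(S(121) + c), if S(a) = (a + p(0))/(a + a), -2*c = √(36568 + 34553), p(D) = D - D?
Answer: -1/35560 - √71121/35560 ≈ -0.0075277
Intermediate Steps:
p(D) = 0
c = -√71121/2 (c = -√(36568 + 34553)/2 = -√71121/2 ≈ -133.34)
S(a) = ½ (S(a) = (a + 0)/(a + a) = a/((2*a)) = a*(1/(2*a)) = ½)
1/(S(121) + c) = 1/(½ - √71121/2)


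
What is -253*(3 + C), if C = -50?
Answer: 11891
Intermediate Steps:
-253*(3 + C) = -253*(3 - 50) = -253*(-47) = 11891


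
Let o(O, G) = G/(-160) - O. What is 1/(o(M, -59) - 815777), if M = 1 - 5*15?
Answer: -160/130512421 ≈ -1.2259e-6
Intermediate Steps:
M = -74 (M = 1 - 75 = -74)
o(O, G) = -O - G/160 (o(O, G) = G*(-1/160) - O = -G/160 - O = -O - G/160)
1/(o(M, -59) - 815777) = 1/((-1*(-74) - 1/160*(-59)) - 815777) = 1/((74 + 59/160) - 815777) = 1/(11899/160 - 815777) = 1/(-130512421/160) = -160/130512421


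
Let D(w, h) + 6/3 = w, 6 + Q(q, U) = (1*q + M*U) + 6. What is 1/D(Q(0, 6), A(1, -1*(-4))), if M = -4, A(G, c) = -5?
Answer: -1/26 ≈ -0.038462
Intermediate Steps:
Q(q, U) = q - 4*U (Q(q, U) = -6 + ((1*q - 4*U) + 6) = -6 + ((q - 4*U) + 6) = -6 + (6 + q - 4*U) = q - 4*U)
D(w, h) = -2 + w
1/D(Q(0, 6), A(1, -1*(-4))) = 1/(-2 + (0 - 4*6)) = 1/(-2 + (0 - 24)) = 1/(-2 - 24) = 1/(-26) = -1/26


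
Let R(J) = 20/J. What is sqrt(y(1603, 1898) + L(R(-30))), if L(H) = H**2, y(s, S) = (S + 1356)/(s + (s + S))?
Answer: sqrt(15854938)/3828 ≈ 1.0402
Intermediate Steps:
y(s, S) = (1356 + S)/(S + 2*s) (y(s, S) = (1356 + S)/(s + (S + s)) = (1356 + S)/(S + 2*s))
sqrt(y(1603, 1898) + L(R(-30))) = sqrt((1356 + 1898)/(1898 + 2*1603) + (20/(-30))**2) = sqrt(3254/(1898 + 3206) + (20*(-1/30))**2) = sqrt(3254/5104 + (-2/3)**2) = sqrt((1/5104)*3254 + 4/9) = sqrt(1627/2552 + 4/9) = sqrt(24851/22968) = sqrt(15854938)/3828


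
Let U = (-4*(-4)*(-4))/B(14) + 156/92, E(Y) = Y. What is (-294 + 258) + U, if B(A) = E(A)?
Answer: -6259/161 ≈ -38.876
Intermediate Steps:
B(A) = A
U = -463/161 (U = (-4*(-4)*(-4))/14 + 156/92 = (16*(-4))*(1/14) + 156*(1/92) = -64*1/14 + 39/23 = -32/7 + 39/23 = -463/161 ≈ -2.8758)
(-294 + 258) + U = (-294 + 258) - 463/161 = -36 - 463/161 = -6259/161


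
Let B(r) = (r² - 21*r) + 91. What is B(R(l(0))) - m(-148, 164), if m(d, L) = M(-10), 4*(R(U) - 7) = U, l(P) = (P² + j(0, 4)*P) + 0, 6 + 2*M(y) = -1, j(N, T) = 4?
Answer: -7/2 ≈ -3.5000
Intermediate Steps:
M(y) = -7/2 (M(y) = -3 + (½)*(-1) = -3 - ½ = -7/2)
l(P) = P² + 4*P (l(P) = (P² + 4*P) + 0 = P² + 4*P)
R(U) = 7 + U/4
m(d, L) = -7/2
B(r) = 91 + r² - 21*r
B(R(l(0))) - m(-148, 164) = (91 + (7 + (0*(4 + 0))/4)² - 21*(7 + (0*(4 + 0))/4)) - 1*(-7/2) = (91 + (7 + (0*4)/4)² - 21*(7 + (0*4)/4)) + 7/2 = (91 + (7 + (¼)*0)² - 21*(7 + (¼)*0)) + 7/2 = (91 + (7 + 0)² - 21*(7 + 0)) + 7/2 = (91 + 7² - 21*7) + 7/2 = (91 + 49 - 147) + 7/2 = -7 + 7/2 = -7/2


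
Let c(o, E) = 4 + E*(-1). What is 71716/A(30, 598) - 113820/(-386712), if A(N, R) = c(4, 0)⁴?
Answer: 289193497/1031232 ≈ 280.44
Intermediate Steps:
c(o, E) = 4 - E
A(N, R) = 256 (A(N, R) = (4 - 1*0)⁴ = (4 + 0)⁴ = 4⁴ = 256)
71716/A(30, 598) - 113820/(-386712) = 71716/256 - 113820/(-386712) = 71716*(1/256) - 113820*(-1/386712) = 17929/64 + 9485/32226 = 289193497/1031232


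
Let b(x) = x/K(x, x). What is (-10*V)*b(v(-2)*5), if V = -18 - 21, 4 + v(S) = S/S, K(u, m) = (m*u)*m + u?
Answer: 195/113 ≈ 1.7257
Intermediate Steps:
K(u, m) = u + u*m² (K(u, m) = u*m² + u = u + u*m²)
v(S) = -3 (v(S) = -4 + S/S = -4 + 1 = -3)
b(x) = 1/(1 + x²) (b(x) = x/((x*(1 + x²))) = x*(1/(x*(1 + x²))) = 1/(1 + x²))
V = -39
(-10*V)*b(v(-2)*5) = (-10*(-39))/(1 + (-3*5)²) = 390/(1 + (-15)²) = 390/(1 + 225) = 390/226 = 390*(1/226) = 195/113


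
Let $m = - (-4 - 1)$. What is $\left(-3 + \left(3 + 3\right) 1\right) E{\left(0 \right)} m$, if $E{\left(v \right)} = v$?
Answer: $0$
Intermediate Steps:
$m = 5$ ($m = \left(-1\right) \left(-5\right) = 5$)
$\left(-3 + \left(3 + 3\right) 1\right) E{\left(0 \right)} m = \left(-3 + \left(3 + 3\right) 1\right) 0 \cdot 5 = \left(-3 + 6 \cdot 1\right) 0 \cdot 5 = \left(-3 + 6\right) 0 \cdot 5 = 3 \cdot 0 \cdot 5 = 0 \cdot 5 = 0$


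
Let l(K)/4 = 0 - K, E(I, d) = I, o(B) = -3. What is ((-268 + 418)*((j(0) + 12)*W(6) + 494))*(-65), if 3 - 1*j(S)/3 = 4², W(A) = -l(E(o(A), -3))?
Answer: -7975500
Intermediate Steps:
l(K) = -4*K (l(K) = 4*(0 - K) = 4*(-K) = -4*K)
W(A) = -12 (W(A) = -(-4)*(-3) = -1*12 = -12)
j(S) = -39 (j(S) = 9 - 3*4² = 9 - 3*16 = 9 - 48 = -39)
((-268 + 418)*((j(0) + 12)*W(6) + 494))*(-65) = ((-268 + 418)*((-39 + 12)*(-12) + 494))*(-65) = (150*(-27*(-12) + 494))*(-65) = (150*(324 + 494))*(-65) = (150*818)*(-65) = 122700*(-65) = -7975500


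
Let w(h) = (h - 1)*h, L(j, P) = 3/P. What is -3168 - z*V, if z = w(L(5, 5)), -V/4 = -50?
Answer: -3120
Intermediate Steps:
V = 200 (V = -4*(-50) = 200)
w(h) = h*(-1 + h) (w(h) = (-1 + h)*h = h*(-1 + h))
z = -6/25 (z = (3/5)*(-1 + 3/5) = (3*(⅕))*(-1 + 3*(⅕)) = 3*(-1 + ⅗)/5 = (⅗)*(-⅖) = -6/25 ≈ -0.24000)
-3168 - z*V = -3168 - (-6)*200/25 = -3168 - 1*(-48) = -3168 + 48 = -3120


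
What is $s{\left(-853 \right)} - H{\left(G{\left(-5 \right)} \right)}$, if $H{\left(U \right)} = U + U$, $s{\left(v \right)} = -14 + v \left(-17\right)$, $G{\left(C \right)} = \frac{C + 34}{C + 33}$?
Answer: $\frac{202789}{14} \approx 14485.0$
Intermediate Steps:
$G{\left(C \right)} = \frac{34 + C}{33 + C}$
$s{\left(v \right)} = -14 - 17 v$
$H{\left(U \right)} = 2 U$
$s{\left(-853 \right)} - H{\left(G{\left(-5 \right)} \right)} = \left(-14 - -14501\right) - 2 \frac{34 - 5}{33 - 5} = \left(-14 + 14501\right) - 2 \cdot \frac{1}{28} \cdot 29 = 14487 - 2 \cdot \frac{1}{28} \cdot 29 = 14487 - 2 \cdot \frac{29}{28} = 14487 - \frac{29}{14} = \frac{202789}{14}$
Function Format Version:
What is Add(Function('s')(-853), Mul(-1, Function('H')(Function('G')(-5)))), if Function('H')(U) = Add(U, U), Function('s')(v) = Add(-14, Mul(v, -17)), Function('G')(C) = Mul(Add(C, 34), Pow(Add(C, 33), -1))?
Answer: Rational(202789, 14) ≈ 14485.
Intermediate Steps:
Function('G')(C) = Mul(Pow(Add(33, C), -1), Add(34, C)) (Function('G')(C) = Mul(Add(34, C), Pow(Add(33, C), -1)) = Mul(Pow(Add(33, C), -1), Add(34, C)))
Function('s')(v) = Add(-14, Mul(-17, v))
Function('H')(U) = Mul(2, U)
Add(Function('s')(-853), Mul(-1, Function('H')(Function('G')(-5)))) = Add(Add(-14, Mul(-17, -853)), Mul(-1, Mul(2, Mul(Pow(Add(33, -5), -1), Add(34, -5))))) = Add(Add(-14, 14501), Mul(-1, Mul(2, Mul(Pow(28, -1), 29)))) = Add(14487, Mul(-1, Mul(2, Mul(Rational(1, 28), 29)))) = Add(14487, Mul(-1, Mul(2, Rational(29, 28)))) = Add(14487, Mul(-1, Rational(29, 14))) = Add(14487, Rational(-29, 14)) = Rational(202789, 14)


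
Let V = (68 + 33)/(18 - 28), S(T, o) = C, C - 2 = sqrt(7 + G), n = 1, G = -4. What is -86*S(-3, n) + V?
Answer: -1821/10 - 86*sqrt(3) ≈ -331.06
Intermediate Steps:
C = 2 + sqrt(3) (C = 2 + sqrt(7 - 4) = 2 + sqrt(3) ≈ 3.7321)
S(T, o) = 2 + sqrt(3)
V = -101/10 (V = 101/(-10) = 101*(-1/10) = -101/10 ≈ -10.100)
-86*S(-3, n) + V = -86*(2 + sqrt(3)) - 101/10 = (-172 - 86*sqrt(3)) - 101/10 = -1821/10 - 86*sqrt(3)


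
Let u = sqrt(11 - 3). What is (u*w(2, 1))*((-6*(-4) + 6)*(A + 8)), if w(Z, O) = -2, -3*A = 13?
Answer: -440*sqrt(2) ≈ -622.25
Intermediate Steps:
A = -13/3 (A = -1/3*13 = -13/3 ≈ -4.3333)
u = 2*sqrt(2) (u = sqrt(8) = 2*sqrt(2) ≈ 2.8284)
(u*w(2, 1))*((-6*(-4) + 6)*(A + 8)) = ((2*sqrt(2))*(-2))*((-6*(-4) + 6)*(-13/3 + 8)) = (-4*sqrt(2))*((24 + 6)*(11/3)) = (-4*sqrt(2))*(30*(11/3)) = -4*sqrt(2)*110 = -440*sqrt(2)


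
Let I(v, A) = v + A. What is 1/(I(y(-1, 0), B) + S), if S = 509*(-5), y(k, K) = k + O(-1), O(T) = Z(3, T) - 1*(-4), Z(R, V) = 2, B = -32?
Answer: -1/2572 ≈ -0.00038880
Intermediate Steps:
O(T) = 6 (O(T) = 2 - 1*(-4) = 2 + 4 = 6)
y(k, K) = 6 + k (y(k, K) = k + 6 = 6 + k)
I(v, A) = A + v
S = -2545
1/(I(y(-1, 0), B) + S) = 1/((-32 + (6 - 1)) - 2545) = 1/((-32 + 5) - 2545) = 1/(-27 - 2545) = 1/(-2572) = -1/2572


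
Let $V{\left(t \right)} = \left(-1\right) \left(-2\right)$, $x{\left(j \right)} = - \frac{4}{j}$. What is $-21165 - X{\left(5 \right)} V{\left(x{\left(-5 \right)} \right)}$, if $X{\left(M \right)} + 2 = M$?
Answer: $-21171$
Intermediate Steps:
$X{\left(M \right)} = -2 + M$
$V{\left(t \right)} = 2$
$-21165 - X{\left(5 \right)} V{\left(x{\left(-5 \right)} \right)} = -21165 - \left(-2 + 5\right) 2 = -21165 - 3 \cdot 2 = -21165 - 6 = -21171$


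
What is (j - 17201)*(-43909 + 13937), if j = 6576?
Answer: 318452500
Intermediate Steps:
(j - 17201)*(-43909 + 13937) = (6576 - 17201)*(-43909 + 13937) = -10625*(-29972) = 318452500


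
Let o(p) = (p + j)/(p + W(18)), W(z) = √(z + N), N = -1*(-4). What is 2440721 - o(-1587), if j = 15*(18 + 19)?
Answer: 6147068914603/2518547 - 1032*√22/2518547 ≈ 2.4407e+6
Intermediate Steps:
N = 4
j = 555 (j = 15*37 = 555)
W(z) = √(4 + z) (W(z) = √(z + 4) = √(4 + z))
o(p) = (555 + p)/(p + √22) (o(p) = (p + 555)/(p + √(4 + 18)) = (555 + p)/(p + √22))
2440721 - o(-1587) = 2440721 - (555 - 1587)/(-1587 + √22) = 2440721 - (-1032)/(-1587 + √22) = 2440721 + 1032/(-1587 + √22)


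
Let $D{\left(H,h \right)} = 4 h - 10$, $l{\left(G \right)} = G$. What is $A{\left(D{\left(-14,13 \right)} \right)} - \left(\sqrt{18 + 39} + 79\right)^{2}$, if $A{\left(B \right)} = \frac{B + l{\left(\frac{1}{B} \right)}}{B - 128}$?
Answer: $- \frac{22750141}{3612} - 158 \sqrt{57} \approx -7491.4$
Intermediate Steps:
$D{\left(H,h \right)} = -10 + 4 h$
$A{\left(B \right)} = \frac{B + \frac{1}{B}}{-128 + B}$ ($A{\left(B \right)} = \frac{B + \frac{1}{B}}{B - 128} = \frac{B + \frac{1}{B}}{-128 + B}$)
$A{\left(D{\left(-14,13 \right)} \right)} - \left(\sqrt{18 + 39} + 79\right)^{2} = \frac{1 + \left(-10 + 4 \cdot 13\right)^{2}}{\left(-10 + 4 \cdot 13\right) \left(-128 + \left(-10 + 4 \cdot 13\right)\right)} - \left(\sqrt{18 + 39} + 79\right)^{2} = \frac{1 + \left(-10 + 52\right)^{2}}{\left(-10 + 52\right) \left(-128 + \left(-10 + 52\right)\right)} - \left(\sqrt{57} + 79\right)^{2} = \frac{1 + 42^{2}}{42 \left(-128 + 42\right)} - \left(79 + \sqrt{57}\right)^{2} = \frac{1 + 1764}{42 \left(-86\right)} - \left(79 + \sqrt{57}\right)^{2} = \frac{1}{42} \left(- \frac{1}{86}\right) 1765 - \left(79 + \sqrt{57}\right)^{2} = - \frac{1765}{3612} - \left(79 + \sqrt{57}\right)^{2}$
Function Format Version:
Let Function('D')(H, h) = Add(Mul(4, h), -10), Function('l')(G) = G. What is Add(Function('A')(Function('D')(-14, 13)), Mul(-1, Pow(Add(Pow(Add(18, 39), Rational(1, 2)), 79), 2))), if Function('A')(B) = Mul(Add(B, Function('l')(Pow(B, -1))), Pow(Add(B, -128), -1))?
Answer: Add(Rational(-22750141, 3612), Mul(-158, Pow(57, Rational(1, 2)))) ≈ -7491.4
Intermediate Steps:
Function('D')(H, h) = Add(-10, Mul(4, h))
Function('A')(B) = Mul(Pow(Add(-128, B), -1), Add(B, Pow(B, -1))) (Function('A')(B) = Mul(Add(B, Pow(B, -1)), Pow(Add(B, -128), -1)) = Mul(Add(B, Pow(B, -1)), Pow(Add(-128, B), -1)) = Mul(Pow(Add(-128, B), -1), Add(B, Pow(B, -1))))
Add(Function('A')(Function('D')(-14, 13)), Mul(-1, Pow(Add(Pow(Add(18, 39), Rational(1, 2)), 79), 2))) = Add(Mul(Pow(Add(-10, Mul(4, 13)), -1), Pow(Add(-128, Add(-10, Mul(4, 13))), -1), Add(1, Pow(Add(-10, Mul(4, 13)), 2))), Mul(-1, Pow(Add(Pow(Add(18, 39), Rational(1, 2)), 79), 2))) = Add(Mul(Pow(Add(-10, 52), -1), Pow(Add(-128, Add(-10, 52)), -1), Add(1, Pow(Add(-10, 52), 2))), Mul(-1, Pow(Add(Pow(57, Rational(1, 2)), 79), 2))) = Add(Mul(Pow(42, -1), Pow(Add(-128, 42), -1), Add(1, Pow(42, 2))), Mul(-1, Pow(Add(79, Pow(57, Rational(1, 2))), 2))) = Add(Mul(Rational(1, 42), Pow(-86, -1), Add(1, 1764)), Mul(-1, Pow(Add(79, Pow(57, Rational(1, 2))), 2))) = Add(Mul(Rational(1, 42), Rational(-1, 86), 1765), Mul(-1, Pow(Add(79, Pow(57, Rational(1, 2))), 2))) = Add(Rational(-1765, 3612), Mul(-1, Pow(Add(79, Pow(57, Rational(1, 2))), 2)))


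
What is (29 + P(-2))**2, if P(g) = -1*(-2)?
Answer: 961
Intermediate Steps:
P(g) = 2
(29 + P(-2))**2 = (29 + 2)**2 = 31**2 = 961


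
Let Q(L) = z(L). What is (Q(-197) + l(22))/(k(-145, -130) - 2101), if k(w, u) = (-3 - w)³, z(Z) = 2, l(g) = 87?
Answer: 89/2861187 ≈ 3.1106e-5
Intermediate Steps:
Q(L) = 2
(Q(-197) + l(22))/(k(-145, -130) - 2101) = (2 + 87)/(-(3 - 145)³ - 2101) = 89/(-1*(-142)³ - 2101) = 89/(-1*(-2863288) - 2101) = 89/(2863288 - 2101) = 89/2861187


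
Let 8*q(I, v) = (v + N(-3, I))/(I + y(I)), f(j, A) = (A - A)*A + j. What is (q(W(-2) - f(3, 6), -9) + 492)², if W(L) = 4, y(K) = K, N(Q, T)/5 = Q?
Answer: 962361/4 ≈ 2.4059e+5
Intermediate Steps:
f(j, A) = j (f(j, A) = 0*A + j = 0 + j = j)
N(Q, T) = 5*Q
q(I, v) = (-15 + v)/(16*I) (q(I, v) = ((v + 5*(-3))/(I + I))/8 = ((v - 15)/((2*I)))/8 = ((-15 + v)*(1/(2*I)))/8 = ((-15 + v)/(2*I))/8 = (-15 + v)/(16*I))
(q(W(-2) - f(3, 6), -9) + 492)² = ((-15 - 9)/(16*(4 - 1*3)) + 492)² = ((1/16)*(-24)/(4 - 3) + 492)² = ((1/16)*(-24)/1 + 492)² = ((1/16)*1*(-24) + 492)² = (-3/2 + 492)² = (981/2)² = 962361/4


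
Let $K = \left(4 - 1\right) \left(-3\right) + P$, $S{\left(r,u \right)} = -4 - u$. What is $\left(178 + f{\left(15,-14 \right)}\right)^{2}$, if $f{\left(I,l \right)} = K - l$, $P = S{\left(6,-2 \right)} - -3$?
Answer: $33856$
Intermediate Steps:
$P = 1$ ($P = \left(-4 - -2\right) - -3 = \left(-4 + 2\right) + 3 = -2 + 3 = 1$)
$K = -8$ ($K = \left(4 - 1\right) \left(-3\right) + 1 = 3 \left(-3\right) + 1 = -9 + 1 = -8$)
$f{\left(I,l \right)} = -8 - l$
$\left(178 + f{\left(15,-14 \right)}\right)^{2} = \left(178 - -6\right)^{2} = \left(178 + \left(-8 + 14\right)\right)^{2} = \left(178 + 6\right)^{2} = 184^{2} = 33856$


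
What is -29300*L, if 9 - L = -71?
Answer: -2344000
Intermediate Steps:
L = 80 (L = 9 - 1*(-71) = 9 + 71 = 80)
-29300*L = -29300*80 = -2344000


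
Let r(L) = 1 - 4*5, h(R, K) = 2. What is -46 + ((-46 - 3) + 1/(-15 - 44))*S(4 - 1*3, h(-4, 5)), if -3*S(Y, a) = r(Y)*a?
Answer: -39346/59 ≈ -666.88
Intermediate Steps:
r(L) = -19 (r(L) = 1 - 20 = -19)
S(Y, a) = 19*a/3 (S(Y, a) = -(-19)*a/3 = 19*a/3)
-46 + ((-46 - 3) + 1/(-15 - 44))*S(4 - 1*3, h(-4, 5)) = -46 + ((-46 - 3) + 1/(-15 - 44))*((19/3)*2) = -46 + (-49 + 1/(-59))*(38/3) = -46 + (-49 - 1/59)*(38/3) = -46 - 2892/59*38/3 = -46 - 36632/59 = -39346/59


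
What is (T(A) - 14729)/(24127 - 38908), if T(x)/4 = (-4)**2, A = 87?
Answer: 14665/14781 ≈ 0.99215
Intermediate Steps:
T(x) = 64 (T(x) = 4*(-4)**2 = 4*16 = 64)
(T(A) - 14729)/(24127 - 38908) = (64 - 14729)/(24127 - 38908) = -14665/(-14781) = -14665*(-1/14781) = 14665/14781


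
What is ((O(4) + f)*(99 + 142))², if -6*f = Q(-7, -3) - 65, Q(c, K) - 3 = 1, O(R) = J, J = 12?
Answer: 1027394809/36 ≈ 2.8539e+7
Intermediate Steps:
O(R) = 12
Q(c, K) = 4 (Q(c, K) = 3 + 1 = 4)
f = 61/6 (f = -(4 - 65)/6 = -⅙*(-61) = 61/6 ≈ 10.167)
((O(4) + f)*(99 + 142))² = ((12 + 61/6)*(99 + 142))² = ((133/6)*241)² = (32053/6)² = 1027394809/36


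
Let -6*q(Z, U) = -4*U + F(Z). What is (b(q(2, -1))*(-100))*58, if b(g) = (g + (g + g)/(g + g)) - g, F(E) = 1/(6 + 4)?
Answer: -5800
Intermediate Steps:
F(E) = ⅒ (F(E) = 1/10 = ⅒)
q(Z, U) = -1/60 + 2*U/3 (q(Z, U) = -(-4*U + ⅒)/6 = -(⅒ - 4*U)/6 = -1/60 + 2*U/3)
b(g) = 1 (b(g) = (g + (2*g)/((2*g))) - g = (g + (2*g)*(1/(2*g))) - g = (g + 1) - g = (1 + g) - g = 1)
(b(q(2, -1))*(-100))*58 = (1*(-100))*58 = -100*58 = -5800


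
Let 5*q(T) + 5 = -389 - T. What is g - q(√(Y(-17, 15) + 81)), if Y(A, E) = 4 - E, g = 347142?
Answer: 1736104/5 + √70/5 ≈ 3.4722e+5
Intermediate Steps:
q(T) = -394/5 - T/5 (q(T) = -1 + (-389 - T)/5 = -1 + (-389/5 - T/5) = -394/5 - T/5)
g - q(√(Y(-17, 15) + 81)) = 347142 - (-394/5 - √((4 - 1*15) + 81)/5) = 347142 - (-394/5 - √((4 - 15) + 81)/5) = 347142 - (-394/5 - √(-11 + 81)/5) = 347142 - (-394/5 - √70/5) = 347142 + (394/5 + √70/5) = 1736104/5 + √70/5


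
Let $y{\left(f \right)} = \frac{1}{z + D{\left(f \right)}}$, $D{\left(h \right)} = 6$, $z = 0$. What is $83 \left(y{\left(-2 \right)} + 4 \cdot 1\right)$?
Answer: $\frac{2075}{6} \approx 345.83$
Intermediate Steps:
$y{\left(f \right)} = \frac{1}{6}$ ($y{\left(f \right)} = \frac{1}{0 + 6} = \frac{1}{6}$)
$83 \left(y{\left(-2 \right)} + 4 \cdot 1\right) = 83 \left(\frac{1}{6} + 4 \cdot 1\right) = 83 \left(\frac{1}{6} + 4\right) = 83 \cdot \frac{25}{6} = \frac{2075}{6}$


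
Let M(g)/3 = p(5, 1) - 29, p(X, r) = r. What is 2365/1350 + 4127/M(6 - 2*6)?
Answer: -179093/3780 ≈ -47.379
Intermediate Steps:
M(g) = -84 (M(g) = 3*(1 - 29) = 3*(-28) = -84)
2365/1350 + 4127/M(6 - 2*6) = 2365/1350 + 4127/(-84) = 2365*(1/1350) + 4127*(-1/84) = 473/270 - 4127/84 = -179093/3780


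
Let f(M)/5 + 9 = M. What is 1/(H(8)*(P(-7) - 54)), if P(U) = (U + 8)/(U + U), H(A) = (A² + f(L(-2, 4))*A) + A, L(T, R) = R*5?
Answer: -7/193792 ≈ -3.6121e-5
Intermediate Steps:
L(T, R) = 5*R
f(M) = -45 + 5*M
H(A) = A² + 56*A (H(A) = (A² + (-45 + 5*(5*4))*A) + A = (A² + (-45 + 5*20)*A) + A = (A² + (-45 + 100)*A) + A = (A² + 55*A) + A = A² + 56*A)
P(U) = (8 + U)/(2*U) (P(U) = (8 + U)/((2*U)) = (8 + U)*(1/(2*U)) = (8 + U)/(2*U))
1/(H(8)*(P(-7) - 54)) = 1/((8*(56 + 8))*((½)*(8 - 7)/(-7) - 54)) = 1/((8*64)*((½)*(-⅐)*1 - 54)) = 1/(512*(-1/14 - 54)) = 1/(512*(-757/14)) = 1/(-193792/7) = -7/193792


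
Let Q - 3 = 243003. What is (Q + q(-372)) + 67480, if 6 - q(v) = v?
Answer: 310864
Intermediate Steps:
Q = 243006 (Q = 3 + 243003 = 243006)
q(v) = 6 - v
(Q + q(-372)) + 67480 = (243006 + (6 - 1*(-372))) + 67480 = (243006 + (6 + 372)) + 67480 = (243006 + 378) + 67480 = 243384 + 67480 = 310864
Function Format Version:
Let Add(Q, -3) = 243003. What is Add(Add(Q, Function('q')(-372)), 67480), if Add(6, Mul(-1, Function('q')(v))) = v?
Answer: 310864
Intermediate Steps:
Q = 243006 (Q = Add(3, 243003) = 243006)
Function('q')(v) = Add(6, Mul(-1, v))
Add(Add(Q, Function('q')(-372)), 67480) = Add(Add(243006, Add(6, Mul(-1, -372))), 67480) = Add(Add(243006, Add(6, 372)), 67480) = Add(Add(243006, 378), 67480) = Add(243384, 67480) = 310864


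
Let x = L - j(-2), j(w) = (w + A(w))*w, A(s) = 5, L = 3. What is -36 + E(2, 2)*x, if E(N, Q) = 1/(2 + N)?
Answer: -135/4 ≈ -33.750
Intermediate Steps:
j(w) = w*(5 + w) (j(w) = (w + 5)*w = (5 + w)*w = w*(5 + w))
x = 9 (x = 3 - (-2)*(5 - 2) = 3 - (-2)*3 = 3 - 1*(-6) = 3 + 6 = 9)
-36 + E(2, 2)*x = -36 + 9/(2 + 2) = -36 + 9/4 = -135/4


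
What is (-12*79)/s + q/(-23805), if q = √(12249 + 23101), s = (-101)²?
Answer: -948/10201 - √1414/4761 ≈ -0.10083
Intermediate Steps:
s = 10201
q = 5*√1414 (q = √35350 = 5*√1414 ≈ 188.02)
(-12*79)/s + q/(-23805) = -12*79/10201 + (5*√1414)/(-23805) = -948*1/10201 + (5*√1414)*(-1/23805) = -948/10201 - √1414/4761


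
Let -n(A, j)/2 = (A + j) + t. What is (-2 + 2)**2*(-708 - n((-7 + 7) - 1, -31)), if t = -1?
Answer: 0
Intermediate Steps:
n(A, j) = 2 - 2*A - 2*j (n(A, j) = -2*((A + j) - 1) = -2*(-1 + A + j) = 2 - 2*A - 2*j)
(-2 + 2)**2*(-708 - n((-7 + 7) - 1, -31)) = (-2 + 2)**2*(-708 - (2 - 2*((-7 + 7) - 1) - 2*(-31))) = 0**2*(-708 - (2 - 2*(0 - 1) + 62)) = 0*(-708 - (2 - 2*(-1) + 62)) = 0*(-708 - (2 + 2 + 62)) = 0*(-708 - 1*66) = 0*(-708 - 66) = 0*(-774) = 0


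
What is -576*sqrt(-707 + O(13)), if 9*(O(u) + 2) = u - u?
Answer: -576*I*sqrt(709) ≈ -15337.0*I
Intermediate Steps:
O(u) = -2 (O(u) = -2 + (u - u)/9 = -2 + (1/9)*0 = -2 + 0 = -2)
-576*sqrt(-707 + O(13)) = -576*sqrt(-707 - 2) = -576*sqrt(-709) = -576*I*sqrt(709)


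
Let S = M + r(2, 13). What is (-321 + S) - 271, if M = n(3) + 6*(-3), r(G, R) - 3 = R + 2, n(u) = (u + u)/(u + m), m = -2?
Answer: -586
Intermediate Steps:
n(u) = 2*u/(-2 + u) (n(u) = (u + u)/(u - 2) = (2*u)/(-2 + u) = 2*u/(-2 + u))
r(G, R) = 5 + R (r(G, R) = 3 + (R + 2) = 3 + (2 + R) = 5 + R)
M = -12 (M = 2*3/(-2 + 3) + 6*(-3) = 2*3/1 - 18 = 2*3*1 - 18 = 6 - 18 = -12)
S = 6 (S = -12 + (5 + 13) = -12 + 18 = 6)
(-321 + S) - 271 = (-321 + 6) - 271 = -315 - 271 = -586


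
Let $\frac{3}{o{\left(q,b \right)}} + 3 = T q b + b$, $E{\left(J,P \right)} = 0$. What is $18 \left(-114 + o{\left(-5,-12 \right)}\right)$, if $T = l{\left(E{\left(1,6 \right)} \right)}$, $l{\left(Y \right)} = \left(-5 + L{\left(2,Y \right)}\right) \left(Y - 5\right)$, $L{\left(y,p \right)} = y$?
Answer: $- \frac{605322}{295} \approx -2051.9$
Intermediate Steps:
$l{\left(Y \right)} = 15 - 3 Y$ ($l{\left(Y \right)} = \left(-5 + 2\right) \left(Y - 5\right) = - 3 \left(-5 + Y\right) = 15 - 3 Y$)
$T = 15$ ($T = 15 - 0 = 15 + 0 = 15$)
$o{\left(q,b \right)} = \frac{3}{-3 + b + 15 b q}$ ($o{\left(q,b \right)} = \frac{3}{-3 + \left(15 q b + b\right)} = \frac{3}{-3 + \left(15 b q + b\right)} = \frac{3}{-3 + \left(b + 15 b q\right)} = \frac{3}{-3 + b + 15 b q}$)
$18 \left(-114 + o{\left(-5,-12 \right)}\right) = 18 \left(-114 + \frac{3}{-3 - 12 + 15 \left(-12\right) \left(-5\right)}\right) = 18 \left(-114 + \frac{3}{-3 - 12 + 900}\right) = 18 \left(-114 + \frac{3}{885}\right) = 18 \left(-114 + 3 \cdot \frac{1}{885}\right) = 18 \left(-114 + \frac{1}{295}\right) = 18 \left(- \frac{33629}{295}\right) = - \frac{605322}{295}$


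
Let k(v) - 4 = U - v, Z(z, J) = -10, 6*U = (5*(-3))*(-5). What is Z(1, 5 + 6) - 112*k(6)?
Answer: -1186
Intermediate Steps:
U = 25/2 (U = ((5*(-3))*(-5))/6 = (-15*(-5))/6 = (1/6)*75 = 25/2 ≈ 12.500)
k(v) = 33/2 - v (k(v) = 4 + (25/2 - v) = 33/2 - v)
Z(1, 5 + 6) - 112*k(6) = -10 - 112*(33/2 - 1*6) = -10 - 112*(33/2 - 6) = -10 - 112*21/2 = -10 - 1176 = -1186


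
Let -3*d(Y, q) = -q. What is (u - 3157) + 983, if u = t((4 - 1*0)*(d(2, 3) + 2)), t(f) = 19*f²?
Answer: 562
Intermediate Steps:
d(Y, q) = q/3 (d(Y, q) = -(-1)*q/3 = q/3)
u = 2736 (u = 19*((4 - 1*0)*((⅓)*3 + 2))² = 19*((4 + 0)*(1 + 2))² = 19*(4*3)² = 19*12² = 19*144 = 2736)
(u - 3157) + 983 = (2736 - 3157) + 983 = -421 + 983 = 562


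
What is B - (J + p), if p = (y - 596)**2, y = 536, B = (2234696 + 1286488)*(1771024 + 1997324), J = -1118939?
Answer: 13269047799371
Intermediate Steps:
B = 13269046684032 (B = 3521184*3768348 = 13269046684032)
p = 3600 (p = (536 - 596)**2 = (-60)**2 = 3600)
B - (J + p) = 13269046684032 - (-1118939 + 3600) = 13269046684032 - 1*(-1115339) = 13269046684032 + 1115339 = 13269047799371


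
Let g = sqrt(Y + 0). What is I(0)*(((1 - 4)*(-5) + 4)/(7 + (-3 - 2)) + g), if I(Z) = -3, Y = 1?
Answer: -63/2 ≈ -31.500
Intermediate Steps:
g = 1 (g = sqrt(1 + 0) = sqrt(1) = 1)
I(0)*(((1 - 4)*(-5) + 4)/(7 + (-3 - 2)) + g) = -3*(((1 - 4)*(-5) + 4)/(7 + (-3 - 2)) + 1) = -3*((-3*(-5) + 4)/(7 - 5) + 1) = -3*((15 + 4)/2 + 1) = -3*(19*(1/2) + 1) = -3*(19/2 + 1) = -3*21/2 = -63/2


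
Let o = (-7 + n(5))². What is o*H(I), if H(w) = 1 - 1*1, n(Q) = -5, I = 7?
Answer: 0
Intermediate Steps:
H(w) = 0 (H(w) = 1 - 1 = 0)
o = 144 (o = (-7 - 5)² = (-12)² = 144)
o*H(I) = 144*0 = 0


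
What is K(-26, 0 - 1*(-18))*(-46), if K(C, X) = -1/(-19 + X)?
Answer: -46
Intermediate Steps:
K(-26, 0 - 1*(-18))*(-46) = -1/(-19 + (0 - 1*(-18)))*(-46) = -1/(-19 + (0 + 18))*(-46) = -1/(-19 + 18)*(-46) = -1/(-1)*(-46) = -1*(-1)*(-46) = 1*(-46) = -46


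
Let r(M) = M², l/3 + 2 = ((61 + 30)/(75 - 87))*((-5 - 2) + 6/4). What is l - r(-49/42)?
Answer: 8479/72 ≈ 117.76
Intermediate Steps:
l = 953/8 (l = -6 + 3*(((61 + 30)/(75 - 87))*((-5 - 2) + 6/4)) = -6 + 3*((91/(-12))*(-7 + 6*(¼))) = -6 + 3*((91*(-1/12))*(-7 + 3/2)) = -6 + 3*(-91/12*(-11/2)) = -6 + 3*(1001/24) = -6 + 1001/8 = 953/8 ≈ 119.13)
l - r(-49/42) = 953/8 - (-49/42)² = 953/8 - (-49*1/42)² = 953/8 - (-7/6)² = 953/8 - 1*49/36 = 953/8 - 49/36 = 8479/72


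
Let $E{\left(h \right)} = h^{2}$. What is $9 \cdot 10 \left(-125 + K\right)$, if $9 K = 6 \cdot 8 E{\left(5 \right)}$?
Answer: $750$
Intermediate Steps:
$K = \frac{400}{3}$ ($K = \frac{6 \cdot 8 \cdot 5^{2}}{9} = \frac{48 \cdot 25}{9} = \frac{1}{9} \cdot 1200 = \frac{400}{3} \approx 133.33$)
$9 \cdot 10 \left(-125 + K\right) = 9 \cdot 10 \left(-125 + \frac{400}{3}\right) = 90 \cdot \frac{25}{3} = 750$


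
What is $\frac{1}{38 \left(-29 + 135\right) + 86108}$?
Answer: $\frac{1}{90136} \approx 1.1094 \cdot 10^{-5}$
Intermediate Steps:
$\frac{1}{38 \left(-29 + 135\right) + 86108} = \frac{1}{38 \cdot 106 + 86108} = \frac{1}{4028 + 86108} = \frac{1}{90136}$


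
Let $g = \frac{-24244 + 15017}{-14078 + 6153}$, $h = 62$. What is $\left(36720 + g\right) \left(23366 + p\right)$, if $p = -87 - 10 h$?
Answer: $\frac{6594114028593}{7925} \approx 8.3206 \cdot 10^{8}$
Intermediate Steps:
$p = -707$ ($p = -87 - 620 = -707$)
$g = \frac{9227}{7925}$ ($g = - \frac{9227}{-7925} = \left(-9227\right) \left(- \frac{1}{7925}\right) = \frac{9227}{7925} \approx 1.1643$)
$\left(36720 + g\right) \left(23366 + p\right) = \left(36720 + \frac{9227}{7925}\right) \left(23366 - 707\right) = \frac{291015227}{7925} \cdot 22659 = \frac{6594114028593}{7925}$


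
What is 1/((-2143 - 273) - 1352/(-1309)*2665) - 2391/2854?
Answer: -10071583288883/12021870922360 ≈ -0.83777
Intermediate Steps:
1/((-2143 - 273) - 1352/(-1309)*2665) - 2391/2854 = (1/2665)/(-2416 - 1352*(-1/1309)) - 2391*1/2854 = (1/2665)/(-2416 + 1352/1309) - 2391/2854 = (1/2665)/(-3161192/1309) - 2391/2854 = -1309/3161192*1/2665 - 2391/2854 = -1309/8424576680 - 2391/2854 = -10071583288883/12021870922360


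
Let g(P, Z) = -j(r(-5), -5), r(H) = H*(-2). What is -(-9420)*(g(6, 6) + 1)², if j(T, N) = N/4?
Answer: 190755/4 ≈ 47689.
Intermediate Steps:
r(H) = -2*H
j(T, N) = N/4 (j(T, N) = N*(¼) = N/4)
g(P, Z) = 5/4 (g(P, Z) = -(-5)/4 = -1*(-5/4) = 5/4)
-(-9420)*(g(6, 6) + 1)² = -(-9420)*(5/4 + 1)² = -(-9420)*(9/4)² = -(-9420)*81/16 = -2355*(-81/4) = 190755/4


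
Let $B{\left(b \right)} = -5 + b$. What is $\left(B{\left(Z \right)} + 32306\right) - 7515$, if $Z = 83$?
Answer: $24869$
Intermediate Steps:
$\left(B{\left(Z \right)} + 32306\right) - 7515 = \left(\left(-5 + 83\right) + 32306\right) - 7515 = \left(78 + 32306\right) - 7515 = 32384 - 7515 = 24869$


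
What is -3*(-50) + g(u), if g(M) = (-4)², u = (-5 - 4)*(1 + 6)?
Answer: 166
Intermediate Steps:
u = -63 (u = -9*7 = -63)
g(M) = 16
-3*(-50) + g(u) = -3*(-50) + 16 = 150 + 16 = 166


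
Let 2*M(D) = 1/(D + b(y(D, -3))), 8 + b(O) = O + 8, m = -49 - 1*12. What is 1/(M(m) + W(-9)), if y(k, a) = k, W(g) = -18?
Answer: -244/4393 ≈ -0.055543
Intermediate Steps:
m = -61 (m = -49 - 12 = -61)
b(O) = O (b(O) = -8 + (O + 8) = -8 + (8 + O) = O)
M(D) = 1/(4*D) (M(D) = 1/(2*(D + D)) = 1/(2*((2*D))) = (1/(2*D))/2 = 1/(4*D))
1/(M(m) + W(-9)) = 1/((1/4)/(-61) - 18) = 1/((1/4)*(-1/61) - 18) = 1/(-1/244 - 18) = 1/(-4393/244) = -244/4393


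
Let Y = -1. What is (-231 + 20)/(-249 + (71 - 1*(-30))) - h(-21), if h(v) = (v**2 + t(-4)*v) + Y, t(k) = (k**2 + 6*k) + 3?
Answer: -80449/148 ≈ -543.57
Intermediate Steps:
t(k) = 3 + k**2 + 6*k
h(v) = -1 + v**2 - 5*v (h(v) = (v**2 + (3 + (-4)**2 + 6*(-4))*v) - 1 = (v**2 + (3 + 16 - 24)*v) - 1 = (v**2 - 5*v) - 1 = -1 + v**2 - 5*v)
(-231 + 20)/(-249 + (71 - 1*(-30))) - h(-21) = (-231 + 20)/(-249 + (71 - 1*(-30))) - (-1 + (-21)**2 - 5*(-21)) = -211/(-249 + (71 + 30)) - (-1 + 441 + 105) = -211/(-249 + 101) - 1*545 = -211/(-148) - 545 = -211*(-1/148) - 545 = 211/148 - 545 = -80449/148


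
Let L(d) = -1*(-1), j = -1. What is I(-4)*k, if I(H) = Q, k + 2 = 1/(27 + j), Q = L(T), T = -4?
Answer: -51/26 ≈ -1.9615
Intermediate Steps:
L(d) = 1
Q = 1
k = -51/26 (k = -2 + 1/(27 - 1) = -2 + 1/26 = -51/26 ≈ -1.9615)
I(H) = 1
I(-4)*k = 1*(-51/26) = -51/26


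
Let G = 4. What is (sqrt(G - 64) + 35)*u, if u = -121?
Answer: -4235 - 242*I*sqrt(15) ≈ -4235.0 - 937.26*I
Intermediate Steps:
(sqrt(G - 64) + 35)*u = (sqrt(4 - 64) + 35)*(-121) = (sqrt(-60) + 35)*(-121) = (2*I*sqrt(15) + 35)*(-121) = (35 + 2*I*sqrt(15))*(-121) = -4235 - 242*I*sqrt(15)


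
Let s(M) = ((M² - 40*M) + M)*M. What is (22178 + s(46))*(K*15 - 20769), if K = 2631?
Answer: 691565040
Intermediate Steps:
s(M) = M*(M² - 39*M) (s(M) = (M² - 39*M)*M = M*(M² - 39*M))
(22178 + s(46))*(K*15 - 20769) = (22178 + 46²*(-39 + 46))*(2631*15 - 20769) = (22178 + 2116*7)*(39465 - 20769) = (22178 + 14812)*18696 = 36990*18696 = 691565040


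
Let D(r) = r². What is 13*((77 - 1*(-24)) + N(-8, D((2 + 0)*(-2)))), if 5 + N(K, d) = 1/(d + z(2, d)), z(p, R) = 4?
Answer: 24973/20 ≈ 1248.7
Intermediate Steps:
N(K, d) = -5 + 1/(4 + d) (N(K, d) = -5 + 1/(d + 4) = -5 + 1/(4 + d))
13*((77 - 1*(-24)) + N(-8, D((2 + 0)*(-2)))) = 13*((77 - 1*(-24)) + (-19 - 5*4*(2 + 0)²)/(4 + ((2 + 0)*(-2))²)) = 13*((77 + 24) + (-19 - 5*(2*(-2))²)/(4 + (2*(-2))²)) = 13*(101 + (-19 - 5*(-4)²)/(4 + (-4)²)) = 13*(101 + (-19 - 5*16)/(4 + 16)) = 13*(101 + (-19 - 80)/20) = 13*(101 + (1/20)*(-99)) = 13*(101 - 99/20) = 13*(1921/20) = 24973/20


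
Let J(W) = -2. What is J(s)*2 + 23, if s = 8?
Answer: 19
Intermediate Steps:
J(s)*2 + 23 = -2*2 + 23 = -4 + 23 = 19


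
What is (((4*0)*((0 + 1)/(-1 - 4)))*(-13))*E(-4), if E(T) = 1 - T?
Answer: 0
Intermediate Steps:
(((4*0)*((0 + 1)/(-1 - 4)))*(-13))*E(-4) = (((4*0)*((0 + 1)/(-1 - 4)))*(-13))*(1 - 1*(-4)) = ((0*(1/(-5)))*(-13))*(1 + 4) = ((0*(1*(-⅕)))*(-13))*5 = ((0*(-⅕))*(-13))*5 = (0*(-13))*5 = 0*5 = 0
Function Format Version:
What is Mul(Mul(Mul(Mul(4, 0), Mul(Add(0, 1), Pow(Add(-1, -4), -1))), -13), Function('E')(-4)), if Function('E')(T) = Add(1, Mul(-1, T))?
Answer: 0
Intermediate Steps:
Mul(Mul(Mul(Mul(4, 0), Mul(Add(0, 1), Pow(Add(-1, -4), -1))), -13), Function('E')(-4)) = Mul(Mul(Mul(Mul(4, 0), Mul(Add(0, 1), Pow(Add(-1, -4), -1))), -13), Add(1, Mul(-1, -4))) = Mul(Mul(Mul(0, Mul(1, Pow(-5, -1))), -13), Add(1, 4)) = Mul(Mul(Mul(0, Mul(1, Rational(-1, 5))), -13), 5) = Mul(Mul(Mul(0, Rational(-1, 5)), -13), 5) = Mul(Mul(0, -13), 5) = Mul(0, 5) = 0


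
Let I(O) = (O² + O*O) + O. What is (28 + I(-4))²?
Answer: 3136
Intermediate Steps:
I(O) = O + 2*O² (I(O) = (O² + O²) + O = 2*O² + O = O + 2*O²)
(28 + I(-4))² = (28 - 4*(1 + 2*(-4)))² = (28 - 4*(1 - 8))² = (28 - 4*(-7))² = (28 + 28)² = 56² = 3136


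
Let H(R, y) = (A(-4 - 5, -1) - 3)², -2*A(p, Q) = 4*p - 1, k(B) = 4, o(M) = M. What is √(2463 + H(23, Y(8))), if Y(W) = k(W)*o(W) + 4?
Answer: √10813/2 ≈ 51.993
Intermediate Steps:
Y(W) = 4 + 4*W (Y(W) = 4*W + 4 = 4 + 4*W)
A(p, Q) = ½ - 2*p (A(p, Q) = -(4*p - 1)/2 = -(-1 + 4*p)/2 = ½ - 2*p)
H(R, y) = 961/4 (H(R, y) = ((½ - 2*(-4 - 5)) - 3)² = ((½ - 2*(-9)) - 3)² = ((½ + 18) - 3)² = (37/2 - 3)² = (31/2)² = 961/4)
√(2463 + H(23, Y(8))) = √(2463 + 961/4) = √(10813/4) = √10813/2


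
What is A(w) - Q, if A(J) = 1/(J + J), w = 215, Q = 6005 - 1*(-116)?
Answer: -2632029/430 ≈ -6121.0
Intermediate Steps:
Q = 6121 (Q = 6005 + 116 = 6121)
A(J) = 1/(2*J)
A(w) - Q = (½)/215 - 1*6121 = (½)*(1/215) - 6121 = 1/430 - 6121 = -2632029/430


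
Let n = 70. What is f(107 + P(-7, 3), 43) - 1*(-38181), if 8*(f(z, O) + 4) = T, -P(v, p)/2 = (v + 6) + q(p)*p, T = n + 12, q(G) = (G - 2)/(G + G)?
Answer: 152749/4 ≈ 38187.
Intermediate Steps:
q(G) = (-2 + G)/(2*G) (q(G) = (-2 + G)/((2*G)) = (-2 + G)*(1/(2*G)) = (-2 + G)/(2*G))
T = 82 (T = 70 + 12 = 82)
P(v, p) = -10 - p - 2*v (P(v, p) = -2*((v + 6) + ((-2 + p)/(2*p))*p) = -2*((6 + v) + (-1 + p/2)) = -2*(5 + v + p/2) = -10 - p - 2*v)
f(z, O) = 25/4 (f(z, O) = -4 + (⅛)*82 = -4 + 41/4 = 25/4)
f(107 + P(-7, 3), 43) - 1*(-38181) = 25/4 - 1*(-38181) = 25/4 + 38181 = 152749/4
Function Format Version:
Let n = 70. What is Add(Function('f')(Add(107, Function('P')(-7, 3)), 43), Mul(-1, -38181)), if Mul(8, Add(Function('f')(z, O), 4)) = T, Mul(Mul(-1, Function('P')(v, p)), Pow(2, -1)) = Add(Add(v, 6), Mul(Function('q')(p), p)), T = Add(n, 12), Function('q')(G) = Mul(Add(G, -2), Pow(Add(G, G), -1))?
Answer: Rational(152749, 4) ≈ 38187.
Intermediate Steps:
Function('q')(G) = Mul(Rational(1, 2), Pow(G, -1), Add(-2, G)) (Function('q')(G) = Mul(Add(-2, G), Pow(Mul(2, G), -1)) = Mul(Add(-2, G), Mul(Rational(1, 2), Pow(G, -1))) = Mul(Rational(1, 2), Pow(G, -1), Add(-2, G)))
T = 82 (T = Add(70, 12) = 82)
Function('P')(v, p) = Add(-10, Mul(-1, p), Mul(-2, v)) (Function('P')(v, p) = Mul(-2, Add(Add(v, 6), Mul(Mul(Rational(1, 2), Pow(p, -1), Add(-2, p)), p))) = Mul(-2, Add(Add(6, v), Add(-1, Mul(Rational(1, 2), p)))) = Mul(-2, Add(5, v, Mul(Rational(1, 2), p))) = Add(-10, Mul(-1, p), Mul(-2, v)))
Function('f')(z, O) = Rational(25, 4) (Function('f')(z, O) = Add(-4, Mul(Rational(1, 8), 82)) = Add(-4, Rational(41, 4)) = Rational(25, 4))
Add(Function('f')(Add(107, Function('P')(-7, 3)), 43), Mul(-1, -38181)) = Add(Rational(25, 4), Mul(-1, -38181)) = Add(Rational(25, 4), 38181) = Rational(152749, 4)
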